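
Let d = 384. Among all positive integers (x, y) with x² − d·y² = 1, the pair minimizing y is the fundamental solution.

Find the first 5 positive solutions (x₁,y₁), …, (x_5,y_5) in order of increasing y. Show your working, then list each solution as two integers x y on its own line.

4801 245
46099201 2352490
442644523201 22588608735
4250272665676801 216895818720980
40811117693184120001 2082633628770241225

√384 → a₀=19, period (1,1,2,9,2,1,1,38); ℓ=8 even so k=7
k=0  a_k=19  p_k/q_k = 19/1
k=1  a_k=1  p_k/q_k = 20/1
k=2  a_k=1  p_k/q_k = 39/2
k=3  a_k=2  p_k/q_k = 98/5
k=4  a_k=9  p_k/q_k = 921/47
…
k=6  a_k=1  p_k/q_k = 2861/146
k=7  a_k=1  p_k/q_k = 4801/245
→ (4801, 245).  Check: 4801²=23049601, 384·245²=23049600, difference 1.
n=2: (4801,245)∘(4801,245) = (4801·4801+384·245·245, 4801·245+245·4801) = (46099201,2352490)
n=3: (46099201,2352490)∘(4801,245) = (4801·46099201+384·245·2352490, 4801·2352490+245·46099201) = (442644523201,22588608735)
n=4: (442644523201,22588608735)∘(4801,245) = (4801·442644523201+384·245·22588608735, 4801·22588608735+245·442644523201) = (4250272665676801,216895818720980)
n=5: (4250272665676801,216895818720980)∘(4801,245) = (4801·4250272665676801+384·245·216895818720980, 4801·216895818720980+245·4250272665676801) = (40811117693184120001,2082633628770241225)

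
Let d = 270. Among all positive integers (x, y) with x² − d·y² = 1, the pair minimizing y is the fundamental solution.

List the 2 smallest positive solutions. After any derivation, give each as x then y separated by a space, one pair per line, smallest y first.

[16; 2,3,6,3,2,32] for √270; ℓ=6 ⇒ convergent index 5
i=0: a=16 ⇒ p=16, q=1
…
i=2: a=3 ⇒ p=115, q=7
…
i=4: a=3 ⇒ p=2284, q=139
i=5: a=2 ⇒ p=5291, q=322
fundamental: x₁=5291, y₁=322  (since 27994681 − 270·103684 = 1)
n=2: (5291,322)∘(5291,322) = (5291·5291+270·322·322, 5291·322+322·5291) = (55989361,3407404)

5291 322
55989361 3407404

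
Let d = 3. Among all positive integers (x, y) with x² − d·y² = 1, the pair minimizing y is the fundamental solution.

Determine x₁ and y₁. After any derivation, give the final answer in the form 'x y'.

2 1

d=3: √d = [1; 1,2] (ℓ=2, even), read p_1/q_1
i=0: a=1 ⇒ p=1, q=1
i=1: a=1 ⇒ p=2, q=1
(x₁, y₁) = (2, 1);  2² − 3·1² = 1 ✓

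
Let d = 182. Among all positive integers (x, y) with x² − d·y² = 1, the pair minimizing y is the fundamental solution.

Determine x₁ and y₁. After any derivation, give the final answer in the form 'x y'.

√182 = [13; 2,26, …], period ℓ=2 (even) → k=1
k=0  a_k=13  p_k/q_k = 13/1
k=1  a_k=2  p_k/q_k = 27/2
fundamental: x₁=27, y₁=2  (since 729 − 182·4 = 1)

27 2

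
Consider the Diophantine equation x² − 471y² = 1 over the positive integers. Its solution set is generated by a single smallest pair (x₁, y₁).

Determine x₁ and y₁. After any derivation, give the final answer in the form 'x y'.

[21; 1,2,2,1,3,…,2,1,42] for √471; ℓ=14 ⇒ convergent index 13
step 0: (21, 1)  from 21·(1,0) + (0,1)
step 1: (22, 1)  from 1·(21,1) + (1,0)
step 2: (65, 3)  from 2·(22,1) + (21,1)
…
step 4: (217, 10)  from 1·(152,7) + (65,3)
step 5: (803, 37)  from 3·(217,10) + (152,7)
…
step 7: (48809, 2249)  from 14·(3429,158) + (803,37)
step 8: (198665, 9154)  from 4·(48809,2249) + (3429,158)
step 9: (644804, 29711)  from 3·(198665,9154) + (48809,2249)
step 10: (843469, 38865)  from 1·(644804,29711) + (198665,9154)
…
step 12: (5506953, 253747)  from 2·(2331742,107441) + (843469,38865)
step 13: (7838695, 361188)  from 1·(5506953,253747) + (2331742,107441)
fundamental: x₁=7838695, y₁=361188  (since 61445139303025 − 471·130456771344 = 1)

7838695 361188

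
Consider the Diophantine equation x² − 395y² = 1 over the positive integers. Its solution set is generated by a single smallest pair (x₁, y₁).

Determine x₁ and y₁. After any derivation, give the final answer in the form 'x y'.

[19; 1,6,1,38] for √395; ℓ=4 ⇒ convergent index 3
a_0=19:  p_0=19·1+0=19,  q_0=19·0+1=1
a_1=1:  p_1=1·19+1=20,  q_1=1·1+0=1
a_2=6:  p_2=6·20+19=139,  q_2=6·1+1=7
a_3=1:  p_3=1·139+20=159,  q_3=1·7+1=8
(x₁, y₁) = (159, 8);  159² − 395·8² = 1 ✓

159 8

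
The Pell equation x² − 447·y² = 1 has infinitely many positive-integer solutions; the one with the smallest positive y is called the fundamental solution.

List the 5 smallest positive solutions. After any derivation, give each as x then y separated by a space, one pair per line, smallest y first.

[21; 7,42] for √447; ℓ=2 ⇒ convergent index 1
step 0: (21, 1)  from 21·(1,0) + (0,1)
step 1: (148, 7)  from 7·(21,1) + (1,0)
→ (148, 7).  Check: 148²=21904, 447·7²=21903, difference 1.
n=2: (148,7)∘(148,7) = (148·148+447·7·7, 148·7+7·148) = (43807,2072)
n=3: (43807,2072)∘(148,7) = (148·43807+447·7·2072, 148·2072+7·43807) = (12966724,613305)
n=4: (12966724,613305)∘(148,7) = (148·12966724+447·7·613305, 148·613305+7·12966724) = (3838106497,181536208)
n=5: (3838106497,181536208)∘(148,7) = (148·3838106497+447·7·181536208, 148·181536208+7·3838106497) = (1136066556388,53734104263)

148 7
43807 2072
12966724 613305
3838106497 181536208
1136066556388 53734104263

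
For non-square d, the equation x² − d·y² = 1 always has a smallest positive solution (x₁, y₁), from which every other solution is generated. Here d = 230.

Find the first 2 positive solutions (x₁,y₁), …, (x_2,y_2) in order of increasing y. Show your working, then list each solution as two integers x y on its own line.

91 6
16561 1092

d=230: √d = [15; 6,30] (ℓ=2, even), read p_1/q_1
i=0: a=15 ⇒ p=15, q=1
i=1: a=6 ⇒ p=91, q=6
(x₁, y₁) = (91, 6);  91² − 230·6² = 1 ✓
(x_2, y_2) = (91·91 + 230·6·6, 91·6 + 6·91) = (16561, 1092)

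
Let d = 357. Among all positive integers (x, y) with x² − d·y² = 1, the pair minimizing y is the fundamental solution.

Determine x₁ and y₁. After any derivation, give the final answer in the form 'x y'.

3401 180

d=357: √d = [18; 1,8,2,8,1,36] (ℓ=6, even), read p_5/q_5
k=0  a_k=18  p_k/q_k = 18/1
…
k=2  a_k=8  p_k/q_k = 170/9
k=3  a_k=2  p_k/q_k = 359/19
k=4  a_k=8  p_k/q_k = 3042/161
k=5  a_k=1  p_k/q_k = 3401/180
fundamental: x₁=3401, y₁=180  (since 11566801 − 357·32400 = 1)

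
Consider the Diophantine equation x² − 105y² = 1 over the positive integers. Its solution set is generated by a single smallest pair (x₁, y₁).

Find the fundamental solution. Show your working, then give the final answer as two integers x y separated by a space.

[10; 4,20] for √105; ℓ=2 ⇒ convergent index 1
i=0: a=10 ⇒ p=10, q=1
i=1: a=4 ⇒ p=41, q=4
(x₁, y₁) = (41, 4);  41² − 105·4² = 1 ✓

41 4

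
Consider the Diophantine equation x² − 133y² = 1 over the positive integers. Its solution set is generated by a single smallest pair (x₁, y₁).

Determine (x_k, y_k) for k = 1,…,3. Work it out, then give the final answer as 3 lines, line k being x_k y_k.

2588599 224460
13401689565601 1162073863080
69383200415647777399 6016286479789825380

d=133: √d = [11; 1,1,7,5,1,…,1,1,22] (ℓ=16, even), read p_15/q_15
a_0=11:  p_0=11·1+0=11,  q_0=11·0+1=1
…
a_2=1:  p_2=1·12+11=23,  q_2=1·1+1=2
a_3=7:  p_3=7·23+12=173,  q_3=7·2+1=15
a_4=5:  p_4=5·173+23=888,  q_4=5·15+2=77
a_5=1:  p_5=1·888+173=1061,  q_5=1·77+15=92
…
a_7=1:  p_7=1·1949+1061=3010,  q_7=1·169+92=261
a_8=2:  p_8=2·3010+1949=7969,  q_8=2·261+169=691
…
a_10=1:  p_10=1·10979+7969=18948,  q_10=1·952+691=1643
a_11=1:  p_11=1·18948+10979=29927,  q_11=1·1643+952=2595
…
a_13=7:  p_13=7·168583+29927=1210008,  q_13=7·14618+2595=104921
a_14=1:  p_14=1·1210008+168583=1378591,  q_14=1·104921+14618=119539
a_15=1:  p_15=1·1378591+1210008=2588599,  q_15=1·119539+104921=224460
→ (2588599, 224460).  Check: 2588599²=6700844782801, 133·224460²=6700844782800, difference 1.
(x_2, y_2) = (2588599·2588599 + 133·224460·224460, 2588599·224460 + 224460·2588599) = (13401689565601, 1162073863080)
(x_3, y_3) = (2588599·13401689565601 + 133·224460·1162073863080, 2588599·1162073863080 + 224460·13401689565601) = (69383200415647777399, 6016286479789825380)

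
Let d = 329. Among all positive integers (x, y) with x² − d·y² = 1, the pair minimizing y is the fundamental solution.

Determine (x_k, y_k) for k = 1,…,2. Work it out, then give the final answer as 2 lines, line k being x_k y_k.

[18; 7,4,2,1,1,4,1,1,2,4,7,36] for √329; ℓ=12 ⇒ convergent index 11
k=0  a_k=18  p_k/q_k = 18/1
…
k=2  a_k=4  p_k/q_k = 526/29
k=3  a_k=2  p_k/q_k = 1179/65
k=4  a_k=1  p_k/q_k = 1705/94
…
k=8  a_k=1  p_k/q_k = 29366/1619
…
k=10  a_k=4  p_k/q_k = 328794/18127
k=11  a_k=7  p_k/q_k = 2376415/131016
fundamental: x₁=2376415, y₁=131016  (since 5647348252225 − 329·17165192256 = 1)
k=2:  x_2 = 2376415·2376415+329·131016·131016 = 11294696504449,  y_2 = 2376415·131016+131016·2376415 = 622696775280

2376415 131016
11294696504449 622696775280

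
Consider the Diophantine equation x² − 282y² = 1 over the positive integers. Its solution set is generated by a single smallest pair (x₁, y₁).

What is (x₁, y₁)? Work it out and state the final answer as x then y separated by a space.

[16; 1,3,1,4,1,3,1,32] for √282; ℓ=8 ⇒ convergent index 7
step 0: (16, 1)  from 16·(1,0) + (0,1)
…
step 6: (1864, 111)  from 3·(487,29) + (403,24)
step 7: (2351, 140)  from 1·(1864,111) + (487,29)
(x₁, y₁) = (2351, 140);  2351² − 282·140² = 1 ✓

2351 140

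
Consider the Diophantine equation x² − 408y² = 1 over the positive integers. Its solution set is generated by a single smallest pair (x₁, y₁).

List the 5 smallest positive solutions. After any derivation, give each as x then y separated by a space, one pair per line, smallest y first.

101 5
20401 1010
4120901 204015
832401601 41210020
168141002501 8324220025

√408 → a₀=20, period (5,40); ℓ=2 even so k=1
a_0=20:  p_0=20·1+0=20,  q_0=20·0+1=1
a_1=5:  p_1=5·20+1=101,  q_1=5·1+0=5
(x₁, y₁) = (101, 5);  101² − 408·5² = 1 ✓
k=2:  x_2 = 101·101+408·5·5 = 20401,  y_2 = 101·5+5·101 = 1010
k=3:  x_3 = 101·20401+408·5·1010 = 4120901,  y_3 = 101·1010+5·20401 = 204015
k=4:  x_4 = 101·4120901+408·5·204015 = 832401601,  y_4 = 101·204015+5·4120901 = 41210020
k=5:  x_5 = 101·832401601+408·5·41210020 = 168141002501,  y_5 = 101·41210020+5·832401601 = 8324220025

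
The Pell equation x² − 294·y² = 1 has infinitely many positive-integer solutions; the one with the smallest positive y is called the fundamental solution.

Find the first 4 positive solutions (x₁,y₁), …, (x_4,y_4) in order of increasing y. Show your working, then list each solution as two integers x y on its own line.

[17; 6,1,4,1,6,34] for √294; ℓ=6 ⇒ convergent index 5
a_0=17:  p_0=17·1+0=17,  q_0=17·0+1=1
a_1=6:  p_1=6·17+1=103,  q_1=6·1+0=6
a_2=1:  p_2=1·103+17=120,  q_2=1·6+1=7
…
a_4=1:  p_4=1·583+120=703,  q_4=1·34+7=41
a_5=6:  p_5=6·703+583=4801,  q_5=6·41+34=280
fundamental: x₁=4801, y₁=280  (since 23049601 − 294·78400 = 1)
(x_2, y_2) = (4801·4801 + 294·280·280, 4801·280 + 280·4801) = (46099201, 2688560)
(x_3, y_3) = (4801·46099201 + 294·280·2688560, 4801·2688560 + 280·46099201) = (442644523201, 25815552840)
(x_4, y_4) = (4801·442644523201 + 294·280·25815552840, 4801·25815552840 + 280·442644523201) = (4250272665676801, 247880935681120)

4801 280
46099201 2688560
442644523201 25815552840
4250272665676801 247880935681120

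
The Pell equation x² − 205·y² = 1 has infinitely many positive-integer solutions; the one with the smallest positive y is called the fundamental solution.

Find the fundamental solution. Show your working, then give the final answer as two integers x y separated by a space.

√205 → a₀=14, period (3,6,1,4,1,6,3,28); ℓ=8 even so k=7
k=0  a_k=14  p_k/q_k = 14/1
…
k=3  a_k=1  p_k/q_k = 315/22
…
k=6  a_k=6  p_k/q_k = 12614/881
k=7  a_k=3  p_k/q_k = 39689/2772
→ (39689, 2772).  Check: 39689²=1575216721, 205·2772²=1575216720, difference 1.

39689 2772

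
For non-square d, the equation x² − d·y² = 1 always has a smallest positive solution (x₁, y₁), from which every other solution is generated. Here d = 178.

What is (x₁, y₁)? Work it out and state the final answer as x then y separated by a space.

1601 120

√178 → a₀=13, period (2,1,12,1,2,26); ℓ=6 even so k=5
i=0: a=13 ⇒ p=13, q=1
i=1: a=2 ⇒ p=27, q=2
…
i=4: a=1 ⇒ p=547, q=41
i=5: a=2 ⇒ p=1601, q=120
fundamental: x₁=1601, y₁=120  (since 2563201 − 178·14400 = 1)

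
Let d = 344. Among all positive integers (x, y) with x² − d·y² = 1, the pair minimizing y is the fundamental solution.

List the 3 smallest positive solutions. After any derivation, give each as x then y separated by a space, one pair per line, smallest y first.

√344 = [18; 1,1,4,1,3,1,4,1,1,36, …], period ℓ=10 (even) → k=9
step 0: (18, 1)  from 18·(1,0) + (0,1)
step 1: (19, 1)  from 1·(18,1) + (1,0)
step 2: (37, 2)  from 1·(19,1) + (18,1)
…
step 4: (204, 11)  from 1·(167,9) + (37,2)
…
step 6: (983, 53)  from 1·(779,42) + (204,11)
step 7: (4711, 254)  from 4·(983,53) + (779,42)
step 8: (5694, 307)  from 1·(4711,254) + (983,53)
step 9: (10405, 561)  from 1·(5694,307) + (4711,254)
fundamental: x₁=10405, y₁=561  (since 108264025 − 344·314721 = 1)
(10405+561√344)^2 = 216528049 + 11674410√344
(10405+561√344)^3 = 4505948689285 + 242944471539√344

10405 561
216528049 11674410
4505948689285 242944471539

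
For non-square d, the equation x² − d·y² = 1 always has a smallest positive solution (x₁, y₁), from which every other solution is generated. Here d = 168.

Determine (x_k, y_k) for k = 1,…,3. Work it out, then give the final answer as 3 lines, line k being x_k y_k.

[12; 1,24] for √168; ℓ=2 ⇒ convergent index 1
a_0=12:  p_0=12·1+0=12,  q_0=12·0+1=1
a_1=1:  p_1=1·12+1=13,  q_1=1·1+0=1
fundamental: x₁=13, y₁=1  (since 169 − 168·1 = 1)
n=2: (13,1)∘(13,1) = (13·13+168·1·1, 13·1+1·13) = (337,26)
n=3: (337,26)∘(13,1) = (13·337+168·1·26, 13·26+1·337) = (8749,675)

13 1
337 26
8749 675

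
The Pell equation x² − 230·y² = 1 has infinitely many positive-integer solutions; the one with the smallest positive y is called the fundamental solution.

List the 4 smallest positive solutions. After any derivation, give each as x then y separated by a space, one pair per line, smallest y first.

91 6
16561 1092
3014011 198738
548533441 36169224

√230 → a₀=15, period (6,30); ℓ=2 even so k=1
a_0=15:  p_0=15·1+0=15,  q_0=15·0+1=1
a_1=6:  p_1=6·15+1=91,  q_1=6·1+0=6
(x₁, y₁) = (91, 6);  91² − 230·6² = 1 ✓
k=2:  x_2 = 91·91+230·6·6 = 16561,  y_2 = 91·6+6·91 = 1092
k=3:  x_3 = 91·16561+230·6·1092 = 3014011,  y_3 = 91·1092+6·16561 = 198738
k=4:  x_4 = 91·3014011+230·6·198738 = 548533441,  y_4 = 91·198738+6·3014011 = 36169224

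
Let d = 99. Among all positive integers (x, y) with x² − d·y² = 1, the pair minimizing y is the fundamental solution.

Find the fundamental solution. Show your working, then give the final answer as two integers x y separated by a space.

10 1

√99 = [9; 1,18, …], period ℓ=2 (even) → k=1
k=0  a_k=9  p_k/q_k = 9/1
k=1  a_k=1  p_k/q_k = 10/1
→ (10, 1).  Check: 10²=100, 99·1²=99, difference 1.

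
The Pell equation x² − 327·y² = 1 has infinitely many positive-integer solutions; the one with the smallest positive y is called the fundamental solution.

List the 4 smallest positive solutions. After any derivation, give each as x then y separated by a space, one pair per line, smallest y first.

217 12
94177 5208
40872601 2260260
17738614657 980947632

d=327: √d = [18; 12,36] (ℓ=2, even), read p_1/q_1
step 0: (18, 1)  from 18·(1,0) + (0,1)
step 1: (217, 12)  from 12·(18,1) + (1,0)
fundamental: x₁=217, y₁=12  (since 47089 − 327·144 = 1)
k=2:  x_2 = 217·217+327·12·12 = 94177,  y_2 = 217·12+12·217 = 5208
k=3:  x_3 = 217·94177+327·12·5208 = 40872601,  y_3 = 217·5208+12·94177 = 2260260
k=4:  x_4 = 217·40872601+327·12·2260260 = 17738614657,  y_4 = 217·2260260+12·40872601 = 980947632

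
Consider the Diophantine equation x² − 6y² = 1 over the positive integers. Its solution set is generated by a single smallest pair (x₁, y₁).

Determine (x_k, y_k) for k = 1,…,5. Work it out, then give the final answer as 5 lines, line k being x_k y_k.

d=6: √d = [2; 2,4] (ℓ=2, even), read p_1/q_1
step 0: (2, 1)  from 2·(1,0) + (0,1)
step 1: (5, 2)  from 2·(2,1) + (1,0)
fundamental: x₁=5, y₁=2  (since 25 − 6·4 = 1)
(x_2, y_2) = (5·5 + 6·2·2, 5·2 + 2·5) = (49, 20)
(x_3, y_3) = (5·49 + 6·2·20, 5·20 + 2·49) = (485, 198)
(x_4, y_4) = (5·485 + 6·2·198, 5·198 + 2·485) = (4801, 1960)
(x_5, y_5) = (5·4801 + 6·2·1960, 5·1960 + 2·4801) = (47525, 19402)

5 2
49 20
485 198
4801 1960
47525 19402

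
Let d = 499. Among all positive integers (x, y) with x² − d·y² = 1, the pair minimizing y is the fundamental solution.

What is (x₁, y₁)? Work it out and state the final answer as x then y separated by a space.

√499 = [22; 2,1,21,1,2,44, …], period ℓ=6 (even) → k=5
a_0=22:  p_0=22·1+0=22,  q_0=22·0+1=1
a_1=2:  p_1=2·22+1=45,  q_1=2·1+0=2
a_2=1:  p_2=1·45+22=67,  q_2=1·2+1=3
a_3=21:  p_3=21·67+45=1452,  q_3=21·3+2=65
a_4=1:  p_4=1·1452+67=1519,  q_4=1·65+3=68
a_5=2:  p_5=2·1519+1452=4490,  q_5=2·68+65=201
fundamental: x₁=4490, y₁=201  (since 20160100 − 499·40401 = 1)

4490 201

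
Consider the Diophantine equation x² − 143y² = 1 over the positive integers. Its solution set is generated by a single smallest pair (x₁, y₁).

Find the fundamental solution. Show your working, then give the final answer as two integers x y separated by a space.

√143 = [11; 1,22, …], period ℓ=2 (even) → k=1
step 0: (11, 1)  from 11·(1,0) + (0,1)
step 1: (12, 1)  from 1·(11,1) + (1,0)
fundamental: x₁=12, y₁=1  (since 144 − 143·1 = 1)

12 1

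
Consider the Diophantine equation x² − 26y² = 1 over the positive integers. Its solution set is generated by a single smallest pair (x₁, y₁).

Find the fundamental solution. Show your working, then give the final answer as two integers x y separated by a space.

d=26: √d = [5; 10] (ℓ=1, odd), read p_1/q_1
step 0: (5, 1)  from 5·(1,0) + (0,1)
step 1: (51, 10)  from 10·(5,1) + (1,0)
→ (51, 10).  Check: 51²=2601, 26·10²=2600, difference 1.

51 10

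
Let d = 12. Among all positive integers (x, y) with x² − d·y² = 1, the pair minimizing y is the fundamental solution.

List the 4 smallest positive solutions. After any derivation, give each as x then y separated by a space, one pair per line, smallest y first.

d=12: √d = [3; 2,6] (ℓ=2, even), read p_1/q_1
step 0: (3, 1)  from 3·(1,0) + (0,1)
step 1: (7, 2)  from 2·(3,1) + (1,0)
(x₁, y₁) = (7, 2);  7² − 12·2² = 1 ✓
n=2: (7,2)∘(7,2) = (7·7+12·2·2, 7·2+2·7) = (97,28)
n=3: (97,28)∘(7,2) = (7·97+12·2·28, 7·28+2·97) = (1351,390)
n=4: (1351,390)∘(7,2) = (7·1351+12·2·390, 7·390+2·1351) = (18817,5432)

7 2
97 28
1351 390
18817 5432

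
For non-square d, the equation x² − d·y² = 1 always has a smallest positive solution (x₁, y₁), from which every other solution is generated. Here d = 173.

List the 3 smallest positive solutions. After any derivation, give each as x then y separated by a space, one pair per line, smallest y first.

2499849 190060
12498490045601 950242601880
62488675684008728649 4750926036134042180

√173 = [13; 6,1,1,6,26, …], period ℓ=5 (odd) → k=9
step 0: (13, 1)  from 13·(1,0) + (0,1)
…
step 2: (92, 7)  from 1·(79,6) + (13,1)
step 3: (171, 13)  from 1·(92,7) + (79,6)
step 4: (1118, 85)  from 6·(171,13) + (92,7)
step 5: (29239, 2223)  from 26·(1118,85) + (171,13)
step 6: (176552, 13423)  from 6·(29239,2223) + (1118,85)
step 7: (205791, 15646)  from 1·(176552,13423) + (29239,2223)
step 8: (382343, 29069)  from 1·(205791,15646) + (176552,13423)
step 9: (2499849, 190060)  from 6·(382343,29069) + (205791,15646)
(x₁, y₁) = (2499849, 190060);  2499849² − 173·190060² = 1 ✓
n=2: (2499849,190060)∘(2499849,190060) = (2499849·2499849+173·190060·190060, 2499849·190060+190060·2499849) = (12498490045601,950242601880)
n=3: (12498490045601,950242601880)∘(2499849,190060) = (2499849·12498490045601+173·190060·950242601880, 2499849·950242601880+190060·12498490045601) = (62488675684008728649,4750926036134042180)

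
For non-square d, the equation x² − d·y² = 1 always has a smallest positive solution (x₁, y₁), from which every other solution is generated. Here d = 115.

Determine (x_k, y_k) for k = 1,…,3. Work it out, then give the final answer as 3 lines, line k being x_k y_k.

√115 → a₀=10, period (1,2,1,1,1,1,1,2,1,20); ℓ=10 even so k=9
k=0  a_k=10  p_k/q_k = 10/1
k=1  a_k=1  p_k/q_k = 11/1
k=2  a_k=2  p_k/q_k = 32/3
k=3  a_k=1  p_k/q_k = 43/4
k=4  a_k=1  p_k/q_k = 75/7
k=5  a_k=1  p_k/q_k = 118/11
…
k=7  a_k=1  p_k/q_k = 311/29
k=8  a_k=2  p_k/q_k = 815/76
k=9  a_k=1  p_k/q_k = 1126/105
fundamental: x₁=1126, y₁=105  (since 1267876 − 115·11025 = 1)
n=2: (1126,105)∘(1126,105) = (1126·1126+115·105·105, 1126·105+105·1126) = (2535751,236460)
n=3: (2535751,236460)∘(1126,105) = (1126·2535751+115·105·236460, 1126·236460+105·2535751) = (5710510126,532507815)

1126 105
2535751 236460
5710510126 532507815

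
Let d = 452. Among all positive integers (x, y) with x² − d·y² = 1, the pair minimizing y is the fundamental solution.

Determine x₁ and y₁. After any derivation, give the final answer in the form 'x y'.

1204353 56648

[21; 3,1,5,3,10,3,5,1,3,42] for √452; ℓ=10 ⇒ convergent index 9
k=0  a_k=21  p_k/q_k = 21/1
…
k=4  a_k=3  p_k/q_k = 1552/73
…
k=6  a_k=3  p_k/q_k = 49579/2332
k=7  a_k=5  p_k/q_k = 263904/12413
k=8  a_k=1  p_k/q_k = 313483/14745
k=9  a_k=3  p_k/q_k = 1204353/56648
→ (1204353, 56648).  Check: 1204353²=1450466148609, 452·56648²=1450466148608, difference 1.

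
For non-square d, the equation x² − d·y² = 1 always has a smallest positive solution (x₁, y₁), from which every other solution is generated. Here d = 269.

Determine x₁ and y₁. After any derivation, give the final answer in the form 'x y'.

√269 = [16; 2,2,32, …], period ℓ=3 (odd) → k=5
a_0=16:  p_0=16·1+0=16,  q_0=16·0+1=1
a_1=2:  p_1=2·16+1=33,  q_1=2·1+0=2
a_2=2:  p_2=2·33+16=82,  q_2=2·2+1=5
…
a_4=2:  p_4=2·2657+82=5396,  q_4=2·162+5=329
a_5=2:  p_5=2·5396+2657=13449,  q_5=2·329+162=820
fundamental: x₁=13449, y₁=820  (since 180875601 − 269·672400 = 1)

13449 820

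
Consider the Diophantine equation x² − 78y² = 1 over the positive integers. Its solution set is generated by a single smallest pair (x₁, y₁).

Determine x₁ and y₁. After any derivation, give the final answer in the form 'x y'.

√78 = [8; 1,4,1,16, …], period ℓ=4 (even) → k=3
i=0: a=8 ⇒ p=8, q=1
i=1: a=1 ⇒ p=9, q=1
i=2: a=4 ⇒ p=44, q=5
i=3: a=1 ⇒ p=53, q=6
fundamental: x₁=53, y₁=6  (since 2809 − 78·36 = 1)

53 6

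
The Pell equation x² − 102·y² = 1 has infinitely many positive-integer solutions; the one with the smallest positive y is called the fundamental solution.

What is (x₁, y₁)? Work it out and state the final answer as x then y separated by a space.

√102 = [10; 10,20, …], period ℓ=2 (even) → k=1
a_0=10:  p_0=10·1+0=10,  q_0=10·0+1=1
a_1=10:  p_1=10·10+1=101,  q_1=10·1+0=10
(x₁, y₁) = (101, 10);  101² − 102·10² = 1 ✓

101 10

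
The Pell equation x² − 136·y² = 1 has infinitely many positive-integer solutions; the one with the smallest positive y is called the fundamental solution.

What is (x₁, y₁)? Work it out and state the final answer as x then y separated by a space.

35 3

√136 → a₀=11, period (1,1,1,22); ℓ=4 even so k=3
a_0=11:  p_0=11·1+0=11,  q_0=11·0+1=1
a_1=1:  p_1=1·11+1=12,  q_1=1·1+0=1
a_2=1:  p_2=1·12+11=23,  q_2=1·1+1=2
a_3=1:  p_3=1·23+12=35,  q_3=1·2+1=3
→ (35, 3).  Check: 35²=1225, 136·3²=1224, difference 1.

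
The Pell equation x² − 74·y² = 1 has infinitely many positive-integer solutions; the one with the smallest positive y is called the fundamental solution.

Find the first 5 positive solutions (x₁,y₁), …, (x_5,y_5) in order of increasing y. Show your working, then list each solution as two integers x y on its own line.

√74 = [8; 1,1,1,1,16, …], period ℓ=5 (odd) → k=9
k=0  a_k=8  p_k/q_k = 8/1
…
k=2  a_k=1  p_k/q_k = 17/2
k=3  a_k=1  p_k/q_k = 26/3
…
k=5  a_k=16  p_k/q_k = 714/83
k=6  a_k=1  p_k/q_k = 757/88
…
k=8  a_k=1  p_k/q_k = 2228/259
k=9  a_k=1  p_k/q_k = 3699/430
→ (3699, 430).  Check: 3699²=13682601, 74·430²=13682600, difference 1.
(3699+430√74)^2 = 27365201 + 3181140√74
(3699+430√74)^3 = 202447753299 + 23534073290√74
(3699+430√74)^4 = 1497708451540801 + 174105071018280√74
(3699+430√74)^5 = 11080046922051092499 + 1288029291859162150√74

3699 430
27365201 3181140
202447753299 23534073290
1497708451540801 174105071018280
11080046922051092499 1288029291859162150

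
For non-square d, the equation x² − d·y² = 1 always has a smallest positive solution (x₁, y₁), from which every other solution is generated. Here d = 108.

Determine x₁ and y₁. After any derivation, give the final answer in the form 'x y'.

1351 130

[10; 2,1,1,4,1,1,2,20] for √108; ℓ=8 ⇒ convergent index 7
k=0  a_k=10  p_k/q_k = 10/1
…
k=3  a_k=1  p_k/q_k = 52/5
k=4  a_k=4  p_k/q_k = 239/23
k=5  a_k=1  p_k/q_k = 291/28
k=6  a_k=1  p_k/q_k = 530/51
k=7  a_k=2  p_k/q_k = 1351/130
→ (1351, 130).  Check: 1351²=1825201, 108·130²=1825200, difference 1.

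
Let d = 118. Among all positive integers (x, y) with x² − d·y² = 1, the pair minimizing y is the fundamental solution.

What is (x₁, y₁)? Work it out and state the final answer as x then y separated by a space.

306917 28254

[10; 1,6,3,2,10,2,3,6,1,20] for √118; ℓ=10 ⇒ convergent index 9
i=0: a=10 ⇒ p=10, q=1
…
i=8: a=6 ⇒ p=264802, q=24377
i=9: a=1 ⇒ p=306917, q=28254
fundamental: x₁=306917, y₁=28254  (since 94198044889 − 118·798288516 = 1)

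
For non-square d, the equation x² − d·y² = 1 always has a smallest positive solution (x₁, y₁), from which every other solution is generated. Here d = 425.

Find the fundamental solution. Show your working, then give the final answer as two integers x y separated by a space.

[20; 1,1,1,1,1,1,40] for √425; ℓ=7 ⇒ convergent index 13
i=0: a=20 ⇒ p=20, q=1
i=1: a=1 ⇒ p=21, q=1
…
i=6: a=1 ⇒ p=268, q=13
…
i=12: a=1 ⇒ p=88420, q=4289
i=13: a=1 ⇒ p=143649, q=6968
→ (143649, 6968).  Check: 143649²=20635035201, 425·6968²=20635035200, difference 1.

143649 6968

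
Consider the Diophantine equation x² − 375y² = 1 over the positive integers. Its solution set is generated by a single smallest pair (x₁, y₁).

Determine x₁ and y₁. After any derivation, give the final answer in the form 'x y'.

15124 781

√375 → a₀=19, period (2,1,2,1,5,1,2,1,2,38); ℓ=10 even so k=9
step 0: (19, 1)  from 19·(1,0) + (0,1)
step 1: (39, 2)  from 2·(19,1) + (1,0)
step 2: (58, 3)  from 1·(39,2) + (19,1)
step 3: (155, 8)  from 2·(58,3) + (39,2)
step 4: (213, 11)  from 1·(155,8) + (58,3)
step 5: (1220, 63)  from 5·(213,11) + (155,8)
step 6: (1433, 74)  from 1·(1220,63) + (213,11)
step 7: (4086, 211)  from 2·(1433,74) + (1220,63)
step 8: (5519, 285)  from 1·(4086,211) + (1433,74)
step 9: (15124, 781)  from 2·(5519,285) + (4086,211)
(x₁, y₁) = (15124, 781);  15124² − 375·781² = 1 ✓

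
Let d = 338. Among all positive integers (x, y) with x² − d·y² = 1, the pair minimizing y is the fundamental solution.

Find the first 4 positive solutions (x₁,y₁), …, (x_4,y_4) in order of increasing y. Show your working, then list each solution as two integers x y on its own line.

114243 6214
26102926097 1419812004
5964153172084899 324407165539730
1362725501650887306817 74122495624090936776

d=338: √d = [18; 2,1,1,2,36] (ℓ=5, odd), read p_9/q_9
a_0=18:  p_0=18·1+0=18,  q_0=18·0+1=1
a_1=2:  p_1=2·18+1=37,  q_1=2·1+0=2
a_2=1:  p_2=1·37+18=55,  q_2=1·2+1=3
a_3=1:  p_3=1·55+37=92,  q_3=1·3+2=5
a_4=2:  p_4=2·92+55=239,  q_4=2·5+3=13
a_5=36:  p_5=36·239+92=8696,  q_5=36·13+5=473
…
a_8=1:  p_8=1·26327+17631=43958,  q_8=1·1432+959=2391
a_9=2:  p_9=2·43958+26327=114243,  q_9=2·2391+1432=6214
(x₁, y₁) = (114243, 6214);  114243² − 338·6214² = 1 ✓
n=2: (114243,6214)∘(114243,6214) = (114243·114243+338·6214·6214, 114243·6214+6214·114243) = (26102926097,1419812004)
n=3: (26102926097,1419812004)∘(114243,6214) = (114243·26102926097+338·6214·1419812004, 114243·1419812004+6214·26102926097) = (5964153172084899,324407165539730)
n=4: (5964153172084899,324407165539730)∘(114243,6214) = (114243·5964153172084899+338·6214·324407165539730, 114243·324407165539730+6214·5964153172084899) = (1362725501650887306817,74122495624090936776)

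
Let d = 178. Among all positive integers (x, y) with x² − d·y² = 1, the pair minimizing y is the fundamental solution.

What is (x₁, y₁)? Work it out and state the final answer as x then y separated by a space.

[13; 2,1,12,1,2,26] for √178; ℓ=6 ⇒ convergent index 5
i=0: a=13 ⇒ p=13, q=1
i=1: a=2 ⇒ p=27, q=2
i=2: a=1 ⇒ p=40, q=3
i=3: a=12 ⇒ p=507, q=38
i=4: a=1 ⇒ p=547, q=41
i=5: a=2 ⇒ p=1601, q=120
(x₁, y₁) = (1601, 120);  1601² − 178·120² = 1 ✓

1601 120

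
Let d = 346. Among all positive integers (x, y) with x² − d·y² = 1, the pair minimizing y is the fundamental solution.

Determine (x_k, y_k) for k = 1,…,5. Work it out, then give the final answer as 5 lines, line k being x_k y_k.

17299 930
598510801 32176140
20707276675699 1113230090790
716430357827323201 38515534648976280
24787057499402451432499 1332560466672051244650

d=346: √d = [18; 1,1,1,1,36] (ℓ=5, odd), read p_9/q_9
step 0: (18, 1)  from 18·(1,0) + (0,1)
…
step 2: (37, 2)  from 1·(19,1) + (18,1)
step 3: (56, 3)  from 1·(37,2) + (19,1)
step 4: (93, 5)  from 1·(56,3) + (37,2)
step 5: (3404, 183)  from 36·(93,5) + (56,3)
step 6: (3497, 188)  from 1·(3404,183) + (93,5)
…
step 8: (10398, 559)  from 1·(6901,371) + (3497,188)
step 9: (17299, 930)  from 1·(10398,559) + (6901,371)
fundamental: x₁=17299, y₁=930  (since 299255401 − 346·864900 = 1)
k=2:  x_2 = 17299·17299+346·930·930 = 598510801,  y_2 = 17299·930+930·17299 = 32176140
k=3:  x_3 = 17299·598510801+346·930·32176140 = 20707276675699,  y_3 = 17299·32176140+930·598510801 = 1113230090790
k=4:  x_4 = 17299·20707276675699+346·930·1113230090790 = 716430357827323201,  y_4 = 17299·1113230090790+930·20707276675699 = 38515534648976280
k=5:  x_5 = 17299·716430357827323201+346·930·38515534648976280 = 24787057499402451432499,  y_5 = 17299·38515534648976280+930·716430357827323201 = 1332560466672051244650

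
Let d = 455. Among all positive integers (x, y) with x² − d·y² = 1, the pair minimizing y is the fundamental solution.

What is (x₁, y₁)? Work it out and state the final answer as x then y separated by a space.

d=455: √d = [21; 3,42] (ℓ=2, even), read p_1/q_1
k=0  a_k=21  p_k/q_k = 21/1
k=1  a_k=3  p_k/q_k = 64/3
→ (64, 3).  Check: 64²=4096, 455·3²=4095, difference 1.

64 3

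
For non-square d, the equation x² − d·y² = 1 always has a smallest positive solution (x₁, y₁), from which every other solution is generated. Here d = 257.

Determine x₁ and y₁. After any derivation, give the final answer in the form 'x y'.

[16; 32] for √257; ℓ=1 ⇒ convergent index 1
step 0: (16, 1)  from 16·(1,0) + (0,1)
step 1: (513, 32)  from 32·(16,1) + (1,0)
(x₁, y₁) = (513, 32);  513² − 257·32² = 1 ✓

513 32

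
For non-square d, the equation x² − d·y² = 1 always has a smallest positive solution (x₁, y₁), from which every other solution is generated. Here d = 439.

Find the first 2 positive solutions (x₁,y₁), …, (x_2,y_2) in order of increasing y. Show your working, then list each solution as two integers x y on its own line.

440 21
387199 18480

√439 = [20; 1,19,1,40, …], period ℓ=4 (even) → k=3
a_0=20:  p_0=20·1+0=20,  q_0=20·0+1=1
…
a_2=19:  p_2=19·21+20=419,  q_2=19·1+1=20
a_3=1:  p_3=1·419+21=440,  q_3=1·20+1=21
→ (440, 21).  Check: 440²=193600, 439·21²=193599, difference 1.
k=2:  x_2 = 440·440+439·21·21 = 387199,  y_2 = 440·21+21·440 = 18480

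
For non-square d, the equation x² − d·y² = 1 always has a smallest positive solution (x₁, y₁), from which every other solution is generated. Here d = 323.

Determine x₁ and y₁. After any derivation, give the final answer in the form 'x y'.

18 1

√323 → a₀=17, period (1,34); ℓ=2 even so k=1
step 0: (17, 1)  from 17·(1,0) + (0,1)
step 1: (18, 1)  from 1·(17,1) + (1,0)
fundamental: x₁=18, y₁=1  (since 324 − 323·1 = 1)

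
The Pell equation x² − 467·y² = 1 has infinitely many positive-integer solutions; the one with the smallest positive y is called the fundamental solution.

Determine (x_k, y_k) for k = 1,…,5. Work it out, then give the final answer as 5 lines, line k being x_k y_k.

1625626 75225
5285319783751 244575431700
17183906517558380626 795176361465413175
55869210433019434807260001 2585318735566902940613400
181644882158758119549456134390626 8405522709648569143113732563625

d=467: √d = [21; 1,1,1,1,3,…,1,1,42] (ℓ=14, even), read p_13/q_13
k=0  a_k=21  p_k/q_k = 21/1
k=1  a_k=1  p_k/q_k = 22/1
k=2  a_k=1  p_k/q_k = 43/2
k=3  a_k=1  p_k/q_k = 65/3
…
k=9  a_k=3  p_k/q_k = 275465/12747
…
k=11  a_k=1  p_k/q_k = 633697/29324
k=12  a_k=1  p_k/q_k = 991929/45901
k=13  a_k=1  p_k/q_k = 1625626/75225
fundamental: x₁=1625626, y₁=75225  (since 2642659891876 − 467·5658800625 = 1)
k=2:  x_2 = 1625626·1625626+467·75225·75225 = 5285319783751,  y_2 = 1625626·75225+75225·1625626 = 244575431700
k=3:  x_3 = 1625626·5285319783751+467·75225·244575431700 = 17183906517558380626,  y_3 = 1625626·244575431700+75225·5285319783751 = 795176361465413175
k=4:  x_4 = 1625626·17183906517558380626+467·75225·795176361465413175 = 55869210433019434807260001,  y_4 = 1625626·795176361465413175+75225·17183906517558380626 = 2585318735566902940613400
k=5:  x_5 = 1625626·55869210433019434807260001+467·75225·2585318735566902940613400 = 181644882158758119549456134390626,  y_5 = 1625626·2585318735566902940613400+75225·55869210433019434807260001 = 8405522709648569143113732563625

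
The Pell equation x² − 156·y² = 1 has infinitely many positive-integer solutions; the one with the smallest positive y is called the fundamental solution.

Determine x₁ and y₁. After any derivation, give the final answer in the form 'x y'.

√156 = [12; 2,24, …], period ℓ=2 (even) → k=1
step 0: (12, 1)  from 12·(1,0) + (0,1)
step 1: (25, 2)  from 2·(12,1) + (1,0)
fundamental: x₁=25, y₁=2  (since 625 − 156·4 = 1)

25 2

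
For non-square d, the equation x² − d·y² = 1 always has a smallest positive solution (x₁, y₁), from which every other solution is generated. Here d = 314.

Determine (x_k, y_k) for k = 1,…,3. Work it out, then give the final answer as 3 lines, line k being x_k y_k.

392499 22150
308110930001 17387705700
241866463828532499 13649314199066450

√314 = [17; 1,2,1,1,2,1,34, …], period ℓ=7 (odd) → k=13
step 0: (17, 1)  from 17·(1,0) + (0,1)
step 1: (18, 1)  from 1·(17,1) + (1,0)
step 2: (53, 3)  from 2·(18,1) + (17,1)
…
step 5: (319, 18)  from 2·(124,7) + (71,4)
step 6: (443, 25)  from 1·(319,18) + (124,7)
step 7: (15381, 868)  from 34·(443,25) + (319,18)
…
step 11: (109882, 6201)  from 1·(62853,3547) + (47029,2654)
step 12: (282617, 15949)  from 2·(109882,6201) + (62853,3547)
step 13: (392499, 22150)  from 1·(282617,15949) + (109882,6201)
→ (392499, 22150).  Check: 392499²=154055465001, 314·22150²=154055465000, difference 1.
(392499+22150√314)^2 = 308110930001 + 17387705700√314
(392499+22150√314)^3 = 241866463828532499 + 13649314199066450√314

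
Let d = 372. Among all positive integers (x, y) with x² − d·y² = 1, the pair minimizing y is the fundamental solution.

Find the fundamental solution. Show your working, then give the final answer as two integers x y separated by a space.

d=372: √d = [19; 3,2,12,2,3,38] (ℓ=6, even), read p_5/q_5
step 0: (19, 1)  from 19·(1,0) + (0,1)
step 1: (58, 3)  from 3·(19,1) + (1,0)
…
step 4: (3491, 181)  from 2·(1678,87) + (135,7)
step 5: (12151, 630)  from 3·(3491,181) + (1678,87)
(x₁, y₁) = (12151, 630);  12151² − 372·630² = 1 ✓

12151 630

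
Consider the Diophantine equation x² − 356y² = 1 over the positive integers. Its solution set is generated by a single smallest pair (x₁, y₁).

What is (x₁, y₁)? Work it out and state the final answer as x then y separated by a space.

[18; 1,6,1,1,2,…,6,1,36] for √356; ℓ=14 ⇒ convergent index 13
a_0=18:  p_0=18·1+0=18,  q_0=18·0+1=1
…
a_4=1:  p_4=1·151+132=283,  q_4=1·8+7=15
…
a_7=8:  p_7=8·1000+717=8717,  q_7=8·53+38=462
a_8=1:  p_8=1·8717+1000=9717,  q_8=1·462+53=515
…
a_10=1:  p_10=1·28151+9717=37868,  q_10=1·1492+515=2007
a_11=1:  p_11=1·37868+28151=66019,  q_11=1·2007+1492=3499
a_12=6:  p_12=6·66019+37868=433982,  q_12=6·3499+2007=23001
a_13=1:  p_13=1·433982+66019=500001,  q_13=1·23001+3499=26500
(x₁, y₁) = (500001, 26500);  500001² − 356·26500² = 1 ✓

500001 26500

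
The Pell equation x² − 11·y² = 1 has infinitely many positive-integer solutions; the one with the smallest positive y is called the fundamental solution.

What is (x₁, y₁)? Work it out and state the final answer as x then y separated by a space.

[3; 3,6] for √11; ℓ=2 ⇒ convergent index 1
i=0: a=3 ⇒ p=3, q=1
i=1: a=3 ⇒ p=10, q=3
→ (10, 3).  Check: 10²=100, 11·3²=99, difference 1.

10 3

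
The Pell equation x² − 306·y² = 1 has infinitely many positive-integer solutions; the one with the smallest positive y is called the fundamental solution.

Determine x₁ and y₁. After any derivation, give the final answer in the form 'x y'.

35 2

d=306: √d = [17; 2,34] (ℓ=2, even), read p_1/q_1
a_0=17:  p_0=17·1+0=17,  q_0=17·0+1=1
a_1=2:  p_1=2·17+1=35,  q_1=2·1+0=2
fundamental: x₁=35, y₁=2  (since 1225 − 306·4 = 1)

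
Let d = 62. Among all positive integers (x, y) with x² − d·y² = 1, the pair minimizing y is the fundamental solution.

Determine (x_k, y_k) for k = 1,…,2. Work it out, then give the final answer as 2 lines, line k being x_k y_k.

[7; 1,6,1,14] for √62; ℓ=4 ⇒ convergent index 3
a_0=7:  p_0=7·1+0=7,  q_0=7·0+1=1
…
a_2=6:  p_2=6·8+7=55,  q_2=6·1+1=7
a_3=1:  p_3=1·55+8=63,  q_3=1·7+1=8
→ (63, 8).  Check: 63²=3969, 62·8²=3968, difference 1.
(x_2, y_2) = (63·63 + 62·8·8, 63·8 + 8·63) = (7937, 1008)

63 8
7937 1008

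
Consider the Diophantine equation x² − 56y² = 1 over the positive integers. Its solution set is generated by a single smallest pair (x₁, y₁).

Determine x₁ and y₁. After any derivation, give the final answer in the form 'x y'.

15 2

d=56: √d = [7; 2,14] (ℓ=2, even), read p_1/q_1
step 0: (7, 1)  from 7·(1,0) + (0,1)
step 1: (15, 2)  from 2·(7,1) + (1,0)
fundamental: x₁=15, y₁=2  (since 225 − 56·4 = 1)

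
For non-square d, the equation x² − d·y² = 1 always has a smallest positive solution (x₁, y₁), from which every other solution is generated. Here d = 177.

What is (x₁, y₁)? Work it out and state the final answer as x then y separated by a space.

62423 4692

√177 → a₀=13, period (3,3,2,8,2,3,3,26); ℓ=8 even so k=7
i=0: a=13 ⇒ p=13, q=1
i=1: a=3 ⇒ p=40, q=3
i=2: a=3 ⇒ p=133, q=10
…
i=4: a=8 ⇒ p=2581, q=194
i=5: a=2 ⇒ p=5468, q=411
i=6: a=3 ⇒ p=18985, q=1427
i=7: a=3 ⇒ p=62423, q=4692
(x₁, y₁) = (62423, 4692);  62423² − 177·4692² = 1 ✓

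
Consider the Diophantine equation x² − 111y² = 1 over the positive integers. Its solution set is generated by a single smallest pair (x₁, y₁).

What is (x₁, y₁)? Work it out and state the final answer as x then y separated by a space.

295 28

d=111: √d = [10; 1,1,6,1,1,20] (ℓ=6, even), read p_5/q_5
step 0: (10, 1)  from 10·(1,0) + (0,1)
…
step 4: (158, 15)  from 1·(137,13) + (21,2)
step 5: (295, 28)  from 1·(158,15) + (137,13)
(x₁, y₁) = (295, 28);  295² − 111·28² = 1 ✓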